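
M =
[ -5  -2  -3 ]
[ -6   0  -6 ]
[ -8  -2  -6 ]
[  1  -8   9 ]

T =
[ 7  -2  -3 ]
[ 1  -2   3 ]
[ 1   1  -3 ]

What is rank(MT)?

2

First compute MT:
[[-40,  11,  18],
 [-48,   6,  36],
 [-64,  14,  36],
 [  8,  23, -54]]
Now row reduce the product.
R2 ← R2 − (6/5)·R1: [0, -36/5, 72/5]
R3 ← R3 − (8/5)·R1: [0, -18/5, 36/5]
R4 ← R4 + (1/5)·R1: [0, 126/5, -252/5]
R3 ← R3 − (1/2)·R2: [0, 0, 0]
R4 ← R4 + (7/2)·R2: [0, 0, 0]
2 nonzero rows, so rank(MT) = 2.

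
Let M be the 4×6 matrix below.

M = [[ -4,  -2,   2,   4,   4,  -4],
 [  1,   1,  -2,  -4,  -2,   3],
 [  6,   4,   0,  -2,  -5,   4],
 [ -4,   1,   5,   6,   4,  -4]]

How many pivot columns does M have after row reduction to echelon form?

Row reduce to echelon form.
R2 ← R2 + (1/4)·R1: [0, 1/2, -3/2, -3, -1, 2]
R3 ← R3 + (3/2)·R1: [0, 1, 3, 4, 1, -2]
R4 ← R4 − R1: [0, 3, 3, 2, 0, 0]
R3 ← R3 − (2)·R2: [0, 0, 6, 10, 3, -6]
R4 ← R4 − (6)·R2: [0, 0, 12, 20, 6, -12]
R4 ← R4 − (2)·R3: [0, 0, 0, 0, 0, 0]
Echelon form has 3 nonzero rows, so rank(M) = 3.
Each nonzero row contributes one pivot column: 3 pivot columns.

3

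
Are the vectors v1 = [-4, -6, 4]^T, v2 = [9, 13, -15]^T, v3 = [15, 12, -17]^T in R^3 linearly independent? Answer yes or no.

Form the matrix with these vectors as rows and row reduce.
R2 ← R2 + (9/4)·R1: [0, -1/2, -6]
R3 ← R3 + (15/4)·R1: [0, -21/2, -2]
R3 ← R3 − (21)·R2: [0, 0, 124]
3 nonzero rows, so the 3 vectors span a space of dimension 3.
Since 3 = 3, the vectors are linearly independent.

yes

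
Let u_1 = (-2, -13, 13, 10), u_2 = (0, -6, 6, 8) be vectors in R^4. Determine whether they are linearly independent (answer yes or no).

Form the matrix with these vectors as rows and row reduce.
2 nonzero rows, so the 2 vectors span a space of dimension 2.
Since 2 = 2, the vectors are linearly independent.

yes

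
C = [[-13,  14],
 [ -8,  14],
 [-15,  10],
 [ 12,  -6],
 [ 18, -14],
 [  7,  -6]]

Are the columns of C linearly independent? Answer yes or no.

Row reduce C to echelon form.
R2 ← R2 − (8/13)·R1: [0, 70/13]
R3 ← R3 − (15/13)·R1: [0, -80/13]
R4 ← R4 + (12/13)·R1: [0, 90/13]
R5 ← R5 + (18/13)·R1: [0, 70/13]
R6 ← R6 + (7/13)·R1: [0, 20/13]
R3 ← R3 + (8/7)·R2: [0, 0]
R4 ← R4 − (9/7)·R2: [0, 0]
R5 ← R5 − R2: [0, 0]
R6 ← R6 − (2/7)·R2: [0, 0]
2 pivots among 2 columns.
Every column is a pivot column, so the columns are linearly independent.

yes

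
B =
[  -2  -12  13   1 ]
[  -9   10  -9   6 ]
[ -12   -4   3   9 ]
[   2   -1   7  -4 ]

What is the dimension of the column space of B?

3

Row reduce to echelon form.
R2 ← R2 − (9/2)·R1: [0, 64, -135/2, 3/2]
R3 ← R3 − (6)·R1: [0, 68, -75, 3]
R4 ← R4 + R1: [0, -13, 20, -3]
R3 ← R3 − (17/16)·R2: [0, 0, -105/32, 45/32]
R4 ← R4 + (13/64)·R2: [0, 0, 805/128, -345/128]
R4 ← R4 + (23/12)·R3: [0, 0, 0, 0]
Echelon form has 3 nonzero rows, so rank(B) = 3.
The column space has dimension equal to the rank: 3.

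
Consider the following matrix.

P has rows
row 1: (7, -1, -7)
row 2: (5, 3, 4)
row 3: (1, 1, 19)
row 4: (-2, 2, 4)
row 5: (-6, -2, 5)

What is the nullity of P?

0

Row reduce to echelon form.
R2 ← R2 − (5/7)·R1: [0, 26/7, 9]
R3 ← R3 − (1/7)·R1: [0, 8/7, 20]
R4 ← R4 + (2/7)·R1: [0, 12/7, 2]
R5 ← R5 + (6/7)·R1: [0, -20/7, -1]
R3 ← R3 − (4/13)·R2: [0, 0, 224/13]
R4 ← R4 − (6/13)·R2: [0, 0, -28/13]
R5 ← R5 + (10/13)·R2: [0, 0, 77/13]
R4 ← R4 + (1/8)·R3: [0, 0, 0]
R5 ← R5 − (11/32)·R3: [0, 0, 0]
3 nonzero rows, so rank(P) = 3.
P has 3 columns; by rank–nullity, nullity = 3 − 3 = 0.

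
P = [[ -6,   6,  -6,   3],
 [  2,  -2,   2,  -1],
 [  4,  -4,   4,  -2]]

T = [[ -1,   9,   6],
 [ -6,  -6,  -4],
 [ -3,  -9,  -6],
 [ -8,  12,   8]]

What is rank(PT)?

First compute PT:
[[-36,   0,   0],
 [ 12,   0,   0],
 [ 24,   0,   0]]
Now row reduce the product.
R2 ← R2 + (1/3)·R1: [0, 0, 0]
R3 ← R3 + (2/3)·R1: [0, 0, 0]
1 nonzero row, so rank(PT) = 1.

1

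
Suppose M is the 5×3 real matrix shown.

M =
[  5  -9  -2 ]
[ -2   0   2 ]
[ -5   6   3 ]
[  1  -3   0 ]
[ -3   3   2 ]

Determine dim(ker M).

Row reduce to echelon form.
R2 ← R2 + (2/5)·R1: [0, -18/5, 6/5]
R3 ← R3 + R1: [0, -3, 1]
R4 ← R4 − (1/5)·R1: [0, -6/5, 2/5]
R5 ← R5 + (3/5)·R1: [0, -12/5, 4/5]
R3 ← R3 − (5/6)·R2: [0, 0, 0]
R4 ← R4 − (1/3)·R2: [0, 0, 0]
R5 ← R5 − (2/3)·R2: [0, 0, 0]
2 nonzero rows, so rank(M) = 2.
M has 3 columns; by rank–nullity, nullity = 3 − 2 = 1.

1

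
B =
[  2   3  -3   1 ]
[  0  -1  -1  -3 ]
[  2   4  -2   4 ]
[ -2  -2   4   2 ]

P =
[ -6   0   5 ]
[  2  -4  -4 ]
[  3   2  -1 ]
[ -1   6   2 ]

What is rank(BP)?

2

First compute BP:
[[-16, -12,   3],
 [ -2, -16,  -1],
 [-14,   4,   4],
 [ 18,  28,  -2]]
Now row reduce the product.
R2 ← R2 − (1/8)·R1: [0, -29/2, -11/8]
R3 ← R3 − (7/8)·R1: [0, 29/2, 11/8]
R4 ← R4 + (9/8)·R1: [0, 29/2, 11/8]
R3 ← R3 + R2: [0, 0, 0]
R4 ← R4 + R2: [0, 0, 0]
2 nonzero rows, so rank(BP) = 2.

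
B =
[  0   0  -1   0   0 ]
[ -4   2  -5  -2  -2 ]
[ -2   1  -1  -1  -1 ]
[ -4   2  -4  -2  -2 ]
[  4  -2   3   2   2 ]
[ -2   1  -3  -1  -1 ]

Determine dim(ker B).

3

Row reduce to echelon form.
Swap R1 ↔ R2
R3 ← R3 − (1/2)·R1: [0, 0, 3/2, 0, 0]
R4 ← R4 − R1: [0, 0, 1, 0, 0]
R5 ← R5 + R1: [0, 0, -2, 0, 0]
R6 ← R6 − (1/2)·R1: [0, 0, -1/2, 0, 0]
R3 ← R3 + (3/2)·R2: [0, 0, 0, 0, 0]
R4 ← R4 + R2: [0, 0, 0, 0, 0]
R5 ← R5 − (2)·R2: [0, 0, 0, 0, 0]
R6 ← R6 − (1/2)·R2: [0, 0, 0, 0, 0]
2 nonzero rows, so rank(B) = 2.
B has 5 columns; by rank–nullity, nullity = 5 − 2 = 3.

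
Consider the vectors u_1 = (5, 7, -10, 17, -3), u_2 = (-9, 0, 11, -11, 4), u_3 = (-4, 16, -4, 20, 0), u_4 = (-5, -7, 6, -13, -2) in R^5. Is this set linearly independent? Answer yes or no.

no

Form the matrix with these vectors as rows and row reduce.
R2 ← R2 + (9/5)·R1: [0, 63/5, -7, 98/5, -7/5]
R3 ← R3 + (4/5)·R1: [0, 108/5, -12, 168/5, -12/5]
R4 ← R4 + R1: [0, 0, -4, 4, -5]
R3 ← R3 − (12/7)·R2: [0, 0, 0, 0, 0]
Swap R3 ↔ R4
3 nonzero rows, so the 4 vectors span a space of dimension 3.
Since 3 < 4, the vectors are linearly dependent.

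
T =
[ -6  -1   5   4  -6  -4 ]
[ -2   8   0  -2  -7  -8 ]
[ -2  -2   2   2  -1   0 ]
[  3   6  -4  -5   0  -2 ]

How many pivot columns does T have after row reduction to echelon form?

3

Row reduce to echelon form.
R2 ← R2 − (1/3)·R1: [0, 25/3, -5/3, -10/3, -5, -20/3]
R3 ← R3 − (1/3)·R1: [0, -5/3, 1/3, 2/3, 1, 4/3]
R4 ← R4 + (1/2)·R1: [0, 11/2, -3/2, -3, -3, -4]
R3 ← R3 + (1/5)·R2: [0, 0, 0, 0, 0, 0]
R4 ← R4 − (33/50)·R2: [0, 0, -2/5, -4/5, 3/10, 2/5]
Swap R3 ↔ R4
Echelon form has 3 nonzero rows, so rank(T) = 3.
Each nonzero row contributes one pivot column: 3 pivot columns.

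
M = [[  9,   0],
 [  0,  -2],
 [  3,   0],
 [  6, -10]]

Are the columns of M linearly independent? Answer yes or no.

Row reduce M to echelon form.
R3 ← R3 − (1/3)·R1: [0, 0]
R4 ← R4 − (2/3)·R1: [0, -10]
R4 ← R4 − (5)·R2: [0, 0]
2 pivots among 2 columns.
Every column is a pivot column, so the columns are linearly independent.

yes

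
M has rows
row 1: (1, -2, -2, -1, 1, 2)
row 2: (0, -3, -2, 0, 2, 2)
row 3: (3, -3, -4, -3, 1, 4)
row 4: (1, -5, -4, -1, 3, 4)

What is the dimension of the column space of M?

2

Row reduce to echelon form.
R3 ← R3 − (3)·R1: [0, 3, 2, 0, -2, -2]
R4 ← R4 − R1: [0, -3, -2, 0, 2, 2]
R3 ← R3 + R2: [0, 0, 0, 0, 0, 0]
R4 ← R4 − R2: [0, 0, 0, 0, 0, 0]
Echelon form has 2 nonzero rows, so rank(M) = 2.
The column space has dimension equal to the rank: 2.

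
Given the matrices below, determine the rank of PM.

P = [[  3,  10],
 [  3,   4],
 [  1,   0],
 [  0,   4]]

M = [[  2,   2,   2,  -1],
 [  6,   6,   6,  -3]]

1

First compute PM:
[[ 66,  66,  66, -33],
 [ 30,  30,  30, -15],
 [  2,   2,   2,  -1],
 [ 24,  24,  24, -12]]
Now row reduce the product.
R2 ← R2 − (5/11)·R1: [0, 0, 0, 0]
R3 ← R3 − (1/33)·R1: [0, 0, 0, 0]
R4 ← R4 − (4/11)·R1: [0, 0, 0, 0]
1 nonzero row, so rank(PM) = 1.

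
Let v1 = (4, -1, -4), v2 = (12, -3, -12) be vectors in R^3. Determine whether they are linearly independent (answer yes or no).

no

Form the matrix with these vectors as rows and row reduce.
R2 ← R2 − (3)·R1: [0, 0, 0]
1 nonzero row, so the 2 vectors span a space of dimension 1.
Since 1 < 2, the vectors are linearly dependent.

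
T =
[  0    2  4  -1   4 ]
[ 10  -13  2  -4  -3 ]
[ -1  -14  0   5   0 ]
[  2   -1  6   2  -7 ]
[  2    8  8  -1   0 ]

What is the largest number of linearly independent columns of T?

5

Row reduce to echelon form.
Swap R1 ↔ R2
R3 ← R3 + (1/10)·R1: [0, -153/10, 1/5, 23/5, -3/10]
R4 ← R4 − (1/5)·R1: [0, 8/5, 28/5, 14/5, -32/5]
R5 ← R5 − (1/5)·R1: [0, 53/5, 38/5, -1/5, 3/5]
R3 ← R3 + (153/20)·R2: [0, 0, 154/5, -61/20, 303/10]
R4 ← R4 − (4/5)·R2: [0, 0, 12/5, 18/5, -48/5]
R5 ← R5 − (53/10)·R2: [0, 0, -68/5, 51/10, -103/5]
R4 ← R4 − (6/77)·R3: [0, 0, 0, 591/154, -921/77]
R5 ← R5 + (34/77)·R3: [0, 0, 0, 289/77, -556/77]
R5 ← R5 − (578/591)·R4: [0, 0, 0, 0, 882/197]
Echelon form has 5 nonzero rows, so rank(T) = 5.
The rank gives the maximum number of linearly independent columns: 5.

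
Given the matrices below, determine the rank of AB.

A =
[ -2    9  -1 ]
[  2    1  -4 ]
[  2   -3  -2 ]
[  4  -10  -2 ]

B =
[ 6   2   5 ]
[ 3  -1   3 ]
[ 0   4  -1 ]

2

First compute AB:
[[ 15, -17,  18],
 [ 15, -13,  17],
 [  3,  -1,   3],
 [ -6,  10,  -8]]
Now row reduce the product.
R2 ← R2 − R1: [0, 4, -1]
R3 ← R3 − (1/5)·R1: [0, 12/5, -3/5]
R4 ← R4 + (2/5)·R1: [0, 16/5, -4/5]
R3 ← R3 − (3/5)·R2: [0, 0, 0]
R4 ← R4 − (4/5)·R2: [0, 0, 0]
2 nonzero rows, so rank(AB) = 2.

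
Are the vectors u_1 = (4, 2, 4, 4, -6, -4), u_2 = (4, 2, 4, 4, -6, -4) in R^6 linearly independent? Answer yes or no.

Form the matrix with these vectors as rows and row reduce.
R2 ← R2 − R1: [0, 0, 0, 0, 0, 0]
1 nonzero row, so the 2 vectors span a space of dimension 1.
Since 1 < 2, the vectors are linearly dependent.

no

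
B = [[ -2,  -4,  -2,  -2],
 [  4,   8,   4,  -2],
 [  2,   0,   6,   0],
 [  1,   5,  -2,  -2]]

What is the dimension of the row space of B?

3

Row reduce to echelon form.
R2 ← R2 + (2)·R1: [0, 0, 0, -6]
R3 ← R3 + R1: [0, -4, 4, -2]
R4 ← R4 + (1/2)·R1: [0, 3, -3, -3]
Swap R2 ↔ R3
R4 ← R4 + (3/4)·R2: [0, 0, 0, -9/2]
R4 ← R4 − (3/4)·R3: [0, 0, 0, 0]
Echelon form has 3 nonzero rows, so rank(B) = 3.
The row space has dimension equal to the rank: 3.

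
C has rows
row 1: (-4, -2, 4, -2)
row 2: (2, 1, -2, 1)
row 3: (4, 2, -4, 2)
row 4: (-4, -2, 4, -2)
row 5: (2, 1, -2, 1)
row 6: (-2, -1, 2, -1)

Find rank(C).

Row reduce to echelon form.
R2 ← R2 + (1/2)·R1: [0, 0, 0, 0]
R3 ← R3 + R1: [0, 0, 0, 0]
R4 ← R4 − R1: [0, 0, 0, 0]
R5 ← R5 + (1/2)·R1: [0, 0, 0, 0]
R6 ← R6 − (1/2)·R1: [0, 0, 0, 0]
Echelon form has 1 nonzero row, so rank(C) = 1.

1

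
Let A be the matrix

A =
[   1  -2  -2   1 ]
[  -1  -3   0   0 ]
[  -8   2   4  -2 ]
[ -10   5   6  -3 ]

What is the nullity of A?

1

Row reduce to echelon form.
R2 ← R2 + R1: [0, -5, -2, 1]
R3 ← R3 + (8)·R1: [0, -14, -12, 6]
R4 ← R4 + (10)·R1: [0, -15, -14, 7]
R3 ← R3 − (14/5)·R2: [0, 0, -32/5, 16/5]
R4 ← R4 − (3)·R2: [0, 0, -8, 4]
R4 ← R4 − (5/4)·R3: [0, 0, 0, 0]
3 nonzero rows, so rank(A) = 3.
A has 4 columns; by rank–nullity, nullity = 4 − 3 = 1.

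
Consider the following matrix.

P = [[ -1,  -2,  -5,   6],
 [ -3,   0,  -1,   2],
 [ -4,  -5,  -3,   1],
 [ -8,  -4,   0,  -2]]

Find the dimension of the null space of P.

Row reduce to echelon form.
R2 ← R2 − (3)·R1: [0, 6, 14, -16]
R3 ← R3 − (4)·R1: [0, 3, 17, -23]
R4 ← R4 − (8)·R1: [0, 12, 40, -50]
R3 ← R3 − (1/2)·R2: [0, 0, 10, -15]
R4 ← R4 − (2)·R2: [0, 0, 12, -18]
R4 ← R4 − (6/5)·R3: [0, 0, 0, 0]
3 nonzero rows, so rank(P) = 3.
P has 4 columns; by rank–nullity, nullity = 4 − 3 = 1.

1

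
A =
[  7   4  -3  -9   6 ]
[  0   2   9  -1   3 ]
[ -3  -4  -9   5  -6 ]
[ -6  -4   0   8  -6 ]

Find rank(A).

2

Row reduce to echelon form.
R3 ← R3 + (3/7)·R1: [0, -16/7, -72/7, 8/7, -24/7]
R4 ← R4 + (6/7)·R1: [0, -4/7, -18/7, 2/7, -6/7]
R3 ← R3 + (8/7)·R2: [0, 0, 0, 0, 0]
R4 ← R4 + (2/7)·R2: [0, 0, 0, 0, 0]
Echelon form has 2 nonzero rows, so rank(A) = 2.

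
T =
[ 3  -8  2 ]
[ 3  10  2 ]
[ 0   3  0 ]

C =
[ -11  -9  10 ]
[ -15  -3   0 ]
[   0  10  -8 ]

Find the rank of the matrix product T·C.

First compute TC:
[[ 87,  17,  14],
 [-183, -37,  14],
 [-45,  -9,   0]]
Now row reduce the product.
R2 ← R2 + (61/29)·R1: [0, -36/29, 1260/29]
R3 ← R3 + (15/29)·R1: [0, -6/29, 210/29]
R3 ← R3 − (1/6)·R2: [0, 0, 0]
2 nonzero rows, so rank(TC) = 2.

2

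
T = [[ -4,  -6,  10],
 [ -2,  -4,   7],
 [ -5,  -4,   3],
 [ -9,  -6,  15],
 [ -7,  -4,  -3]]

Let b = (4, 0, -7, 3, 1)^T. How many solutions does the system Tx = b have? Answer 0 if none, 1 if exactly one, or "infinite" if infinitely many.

Row reduce the augmented matrix [T | b].
R2 ← R2 − (1/2)·R1: [0, -1, 2, -2]
R3 ← R3 − (5/4)·R1: [0, 7/2, -19/2, -12]
R4 ← R4 − (9/4)·R1: [0, 15/2, -15/2, -6]
R5 ← R5 − (7/4)·R1: [0, 13/2, -41/2, -6]
R3 ← R3 + (7/2)·R2: [0, 0, -5/2, -19]
R4 ← R4 + (15/2)·R2: [0, 0, 15/2, -21]
R5 ← R5 + (13/2)·R2: [0, 0, -15/2, -19]
R4 ← R4 + (3)·R3: [0, 0, 0, -78]
R5 ← R5 − (3)·R3: [0, 0, 0, 38]
R5 ← R5 + (19/39)·R4: [0, 0, 0, 0]
The echelon form has 4 nonzero rows; the last pivot sits in the augmented column, so rank(T) = 3 but rank([T|b]) = 4.
Since the ranks differ, the system is inconsistent.
It has no solutions.

0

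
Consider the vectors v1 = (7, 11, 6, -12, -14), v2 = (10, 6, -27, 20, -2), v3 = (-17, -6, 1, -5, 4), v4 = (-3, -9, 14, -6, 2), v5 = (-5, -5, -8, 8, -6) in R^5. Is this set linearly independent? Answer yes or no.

Form the matrix with these vectors as rows and row reduce.
R2 ← R2 − (10/7)·R1: [0, -68/7, -249/7, 260/7, 18]
R3 ← R3 + (17/7)·R1: [0, 145/7, 109/7, -239/7, -30]
R4 ← R4 + (3/7)·R1: [0, -30/7, 116/7, -78/7, -4]
R5 ← R5 + (5/7)·R1: [0, 20/7, -26/7, -4/7, -16]
R3 ← R3 + (145/68)·R2: [0, 0, -4099/68, 766/17, 285/34]
R4 ← R4 − (15/34)·R2: [0, 0, 1097/34, -468/17, -203/17]
R5 ← R5 + (5/17)·R2: [0, 0, -241/17, 176/17, -182/17]
R4 ← R4 + (2194/4099)·R3: [0, 0, 0, -13984/4099, -30556/4099]
R5 ← R5 − (964/4099)·R3: [0, 0, 0, -1000/4099, -51964/4099]
R5 ← R5 − (125/1748)·R4: [0, 0, 0, 0, -5307/437]
5 nonzero rows, so the 5 vectors span a space of dimension 5.
Since 5 = 5, the vectors are linearly independent.

yes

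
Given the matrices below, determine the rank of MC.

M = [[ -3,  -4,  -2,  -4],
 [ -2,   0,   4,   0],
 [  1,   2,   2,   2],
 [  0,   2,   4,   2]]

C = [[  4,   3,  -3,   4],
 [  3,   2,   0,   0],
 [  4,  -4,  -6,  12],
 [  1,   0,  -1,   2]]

First compute MC:
[[-36,  -9,  25, -44],
 [  8, -22, -18,  40],
 [ 20,  -1, -17,  32],
 [ 24, -12, -26,  52]]
Now row reduce the product.
R2 ← R2 + (2/9)·R1: [0, -24, -112/9, 272/9]
R3 ← R3 + (5/9)·R1: [0, -6, -28/9, 68/9]
R4 ← R4 + (2/3)·R1: [0, -18, -28/3, 68/3]
R3 ← R3 − (1/4)·R2: [0, 0, 0, 0]
R4 ← R4 − (3/4)·R2: [0, 0, 0, 0]
2 nonzero rows, so rank(MC) = 2.

2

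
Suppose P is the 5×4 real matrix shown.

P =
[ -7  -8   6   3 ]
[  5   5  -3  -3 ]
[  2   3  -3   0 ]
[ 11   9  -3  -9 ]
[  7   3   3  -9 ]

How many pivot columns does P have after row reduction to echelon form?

2

Row reduce to echelon form.
R2 ← R2 + (5/7)·R1: [0, -5/7, 9/7, -6/7]
R3 ← R3 + (2/7)·R1: [0, 5/7, -9/7, 6/7]
R4 ← R4 + (11/7)·R1: [0, -25/7, 45/7, -30/7]
R5 ← R5 + R1: [0, -5, 9, -6]
R3 ← R3 + R2: [0, 0, 0, 0]
R4 ← R4 − (5)·R2: [0, 0, 0, 0]
R5 ← R5 − (7)·R2: [0, 0, 0, 0]
Echelon form has 2 nonzero rows, so rank(P) = 2.
Each nonzero row contributes one pivot column: 2 pivot columns.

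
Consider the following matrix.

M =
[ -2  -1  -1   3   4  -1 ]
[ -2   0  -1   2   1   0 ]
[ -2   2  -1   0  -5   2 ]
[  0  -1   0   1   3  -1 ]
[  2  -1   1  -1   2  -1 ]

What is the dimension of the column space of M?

2

Row reduce to echelon form.
R2 ← R2 − R1: [0, 1, 0, -1, -3, 1]
R3 ← R3 − R1: [0, 3, 0, -3, -9, 3]
R5 ← R5 + R1: [0, -2, 0, 2, 6, -2]
R3 ← R3 − (3)·R2: [0, 0, 0, 0, 0, 0]
R4 ← R4 + R2: [0, 0, 0, 0, 0, 0]
R5 ← R5 + (2)·R2: [0, 0, 0, 0, 0, 0]
Echelon form has 2 nonzero rows, so rank(M) = 2.
The column space has dimension equal to the rank: 2.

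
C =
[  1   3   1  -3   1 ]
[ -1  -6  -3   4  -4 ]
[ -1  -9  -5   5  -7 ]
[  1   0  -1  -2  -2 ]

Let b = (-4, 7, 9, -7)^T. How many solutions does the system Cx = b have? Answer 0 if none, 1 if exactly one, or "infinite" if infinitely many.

Row reduce the augmented matrix [C | b].
R2 ← R2 + R1: [0, -3, -2, 1, -3, 3]
R3 ← R3 + R1: [0, -6, -4, 2, -6, 5]
R4 ← R4 − R1: [0, -3, -2, 1, -3, -3]
R3 ← R3 − (2)·R2: [0, 0, 0, 0, 0, -1]
R4 ← R4 − R2: [0, 0, 0, 0, 0, -6]
R4 ← R4 − (6)·R3: [0, 0, 0, 0, 0, 0]
The echelon form has 3 nonzero rows; the last pivot sits in the augmented column, so rank(C) = 2 but rank([C|b]) = 3.
Since the ranks differ, the system is inconsistent.
It has no solutions.

0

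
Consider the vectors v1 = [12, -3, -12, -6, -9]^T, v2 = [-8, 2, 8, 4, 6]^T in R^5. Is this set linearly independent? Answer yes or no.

Form the matrix with these vectors as rows and row reduce.
R2 ← R2 + (2/3)·R1: [0, 0, 0, 0, 0]
1 nonzero row, so the 2 vectors span a space of dimension 1.
Since 1 < 2, the vectors are linearly dependent.

no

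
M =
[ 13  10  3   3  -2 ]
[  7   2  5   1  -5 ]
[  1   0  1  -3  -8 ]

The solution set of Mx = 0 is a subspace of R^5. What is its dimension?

2

Row reduce to echelon form.
R2 ← R2 − (7/13)·R1: [0, -44/13, 44/13, -8/13, -51/13]
R3 ← R3 − (1/13)·R1: [0, -10/13, 10/13, -42/13, -102/13]
R3 ← R3 − (5/22)·R2: [0, 0, 0, -34/11, -153/22]
3 nonzero rows, so rank(M) = 3.
M has 5 columns; by rank–nullity, nullity = 5 − 3 = 2.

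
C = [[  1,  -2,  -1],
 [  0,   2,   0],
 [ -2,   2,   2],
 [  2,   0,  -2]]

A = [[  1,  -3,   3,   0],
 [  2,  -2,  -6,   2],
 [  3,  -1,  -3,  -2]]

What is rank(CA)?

First compute CA:
[[ -6,   2,  18,  -2],
 [  4,  -4, -12,   4],
 [  8,   0, -24,   0],
 [ -4,  -4,  12,   4]]
Now row reduce the product.
R2 ← R2 + (2/3)·R1: [0, -8/3, 0, 8/3]
R3 ← R3 + (4/3)·R1: [0, 8/3, 0, -8/3]
R4 ← R4 − (2/3)·R1: [0, -16/3, 0, 16/3]
R3 ← R3 + R2: [0, 0, 0, 0]
R4 ← R4 − (2)·R2: [0, 0, 0, 0]
2 nonzero rows, so rank(CA) = 2.

2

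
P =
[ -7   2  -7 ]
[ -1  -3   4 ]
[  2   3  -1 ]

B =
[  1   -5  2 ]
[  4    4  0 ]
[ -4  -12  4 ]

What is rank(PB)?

3

First compute PB:
[[ 29, 127, -42],
 [-29, -55,  14],
 [ 18,  14,   0]]
Now row reduce the product.
R2 ← R2 + R1: [0, 72, -28]
R3 ← R3 − (18/29)·R1: [0, -1880/29, 756/29]
R3 ← R3 + (235/261)·R2: [0, 0, 224/261]
3 nonzero rows, so rank(PB) = 3.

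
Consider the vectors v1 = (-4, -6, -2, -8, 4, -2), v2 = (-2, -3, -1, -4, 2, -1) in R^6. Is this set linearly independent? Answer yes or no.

no

Form the matrix with these vectors as rows and row reduce.
R2 ← R2 − (1/2)·R1: [0, 0, 0, 0, 0, 0]
1 nonzero row, so the 2 vectors span a space of dimension 1.
Since 1 < 2, the vectors are linearly dependent.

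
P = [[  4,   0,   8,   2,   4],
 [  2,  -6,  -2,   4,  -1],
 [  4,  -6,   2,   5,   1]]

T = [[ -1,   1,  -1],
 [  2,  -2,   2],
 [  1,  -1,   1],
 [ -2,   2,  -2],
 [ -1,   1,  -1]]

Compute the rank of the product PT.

First compute PT:
[[ -4,   4,  -4],
 [-23,  23, -23],
 [-25,  25, -25]]
Now row reduce the product.
R2 ← R2 − (23/4)·R1: [0, 0, 0]
R3 ← R3 − (25/4)·R1: [0, 0, 0]
1 nonzero row, so rank(PT) = 1.

1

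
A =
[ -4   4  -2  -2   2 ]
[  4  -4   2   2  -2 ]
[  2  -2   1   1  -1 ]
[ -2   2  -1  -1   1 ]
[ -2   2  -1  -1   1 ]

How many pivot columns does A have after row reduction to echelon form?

1

Row reduce to echelon form.
R2 ← R2 + R1: [0, 0, 0, 0, 0]
R3 ← R3 + (1/2)·R1: [0, 0, 0, 0, 0]
R4 ← R4 − (1/2)·R1: [0, 0, 0, 0, 0]
R5 ← R5 − (1/2)·R1: [0, 0, 0, 0, 0]
Echelon form has 1 nonzero row, so rank(A) = 1.
Each nonzero row contributes one pivot column: 1 pivot columns.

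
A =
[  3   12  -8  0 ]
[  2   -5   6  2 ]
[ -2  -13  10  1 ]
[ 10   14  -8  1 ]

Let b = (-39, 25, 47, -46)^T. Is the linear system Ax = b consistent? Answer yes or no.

yes

Row reduce the augmented matrix [A | b].
R2 ← R2 − (2/3)·R1: [0, -13, 34/3, 2, 51]
R3 ← R3 + (2/3)·R1: [0, -5, 14/3, 1, 21]
R4 ← R4 − (10/3)·R1: [0, -26, 56/3, 1, 84]
R3 ← R3 − (5/13)·R2: [0, 0, 4/13, 3/13, 18/13]
R4 ← R4 − (2)·R2: [0, 0, -4, -3, -18]
R4 ← R4 + (13)·R3: [0, 0, 0, 0, 0]
The echelon form has 3 nonzero rows, and every pivot lies in the first 4 columns, so rank(A) = rank([A|b]) = 3.
The system is consistent.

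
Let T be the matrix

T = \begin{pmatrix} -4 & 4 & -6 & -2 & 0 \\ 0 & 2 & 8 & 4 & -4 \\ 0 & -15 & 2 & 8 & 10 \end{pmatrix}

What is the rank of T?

Row reduce to echelon form.
R3 ← R3 + (15/2)·R2: [0, 0, 62, 38, -20]
Echelon form has 3 nonzero rows, so rank(T) = 3.

3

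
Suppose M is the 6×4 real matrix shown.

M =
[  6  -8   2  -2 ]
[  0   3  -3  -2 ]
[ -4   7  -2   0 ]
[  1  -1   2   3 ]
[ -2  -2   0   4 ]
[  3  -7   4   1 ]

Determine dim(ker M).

Row reduce to echelon form.
R3 ← R3 + (2/3)·R1: [0, 5/3, -2/3, -4/3]
R4 ← R4 − (1/6)·R1: [0, 1/3, 5/3, 10/3]
R5 ← R5 + (1/3)·R1: [0, -14/3, 2/3, 10/3]
R6 ← R6 − (1/2)·R1: [0, -3, 3, 2]
R3 ← R3 − (5/9)·R2: [0, 0, 1, -2/9]
R4 ← R4 − (1/9)·R2: [0, 0, 2, 32/9]
R5 ← R5 + (14/9)·R2: [0, 0, -4, 2/9]
R6 ← R6 + R2: [0, 0, 0, 0]
R4 ← R4 − (2)·R3: [0, 0, 0, 4]
R5 ← R5 + (4)·R3: [0, 0, 0, -2/3]
R5 ← R5 + (1/6)·R4: [0, 0, 0, 0]
4 nonzero rows, so rank(M) = 4.
M has 4 columns; by rank–nullity, nullity = 4 − 4 = 0.

0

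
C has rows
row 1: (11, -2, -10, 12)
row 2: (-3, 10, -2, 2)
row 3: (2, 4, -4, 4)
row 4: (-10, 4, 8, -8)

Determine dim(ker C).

1

Row reduce to echelon form.
R2 ← R2 + (3/11)·R1: [0, 104/11, -52/11, 58/11]
R3 ← R3 − (2/11)·R1: [0, 48/11, -24/11, 20/11]
R4 ← R4 + (10/11)·R1: [0, 24/11, -12/11, 32/11]
R3 ← R3 − (6/13)·R2: [0, 0, 0, -8/13]
R4 ← R4 − (3/13)·R2: [0, 0, 0, 22/13]
R4 ← R4 + (11/4)·R3: [0, 0, 0, 0]
3 nonzero rows, so rank(C) = 3.
C has 4 columns; by rank–nullity, nullity = 4 − 3 = 1.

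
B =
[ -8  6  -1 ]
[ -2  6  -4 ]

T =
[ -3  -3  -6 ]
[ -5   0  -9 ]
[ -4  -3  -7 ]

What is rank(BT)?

First compute BT:
[[ -2,  27,   1],
 [ -8,  18, -14]]
Now row reduce the product.
R2 ← R2 − (4)·R1: [0, -90, -18]
2 nonzero rows, so rank(BT) = 2.

2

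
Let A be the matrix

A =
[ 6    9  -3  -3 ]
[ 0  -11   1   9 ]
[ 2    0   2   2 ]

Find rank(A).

Row reduce to echelon form.
R3 ← R3 − (1/3)·R1: [0, -3, 3, 3]
R3 ← R3 − (3/11)·R2: [0, 0, 30/11, 6/11]
Echelon form has 3 nonzero rows, so rank(A) = 3.

3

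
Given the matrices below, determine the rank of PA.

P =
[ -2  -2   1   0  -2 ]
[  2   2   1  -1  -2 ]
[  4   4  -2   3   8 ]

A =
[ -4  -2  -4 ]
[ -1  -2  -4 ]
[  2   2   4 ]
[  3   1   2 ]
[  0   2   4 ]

2

First compute PA:
[[ 12,   6,  12],
 [-11, -11, -22],
 [-15,  -1,  -2]]
Now row reduce the product.
R2 ← R2 + (11/12)·R1: [0, -11/2, -11]
R3 ← R3 + (5/4)·R1: [0, 13/2, 13]
R3 ← R3 + (13/11)·R2: [0, 0, 0]
2 nonzero rows, so rank(PA) = 2.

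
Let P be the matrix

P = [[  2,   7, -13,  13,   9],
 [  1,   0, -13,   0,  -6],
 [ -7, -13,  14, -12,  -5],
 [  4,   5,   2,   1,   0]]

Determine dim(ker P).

1

Row reduce to echelon form.
R2 ← R2 − (1/2)·R1: [0, -7/2, -13/2, -13/2, -21/2]
R3 ← R3 + (7/2)·R1: [0, 23/2, -63/2, 67/2, 53/2]
R4 ← R4 − (2)·R1: [0, -9, 28, -25, -18]
R3 ← R3 + (23/7)·R2: [0, 0, -370/7, 85/7, -8]
R4 ← R4 − (18/7)·R2: [0, 0, 313/7, -58/7, 9]
R4 ← R4 + (313/370)·R3: [0, 0, 0, 147/74, 413/185]
4 nonzero rows, so rank(P) = 4.
P has 5 columns; by rank–nullity, nullity = 5 − 4 = 1.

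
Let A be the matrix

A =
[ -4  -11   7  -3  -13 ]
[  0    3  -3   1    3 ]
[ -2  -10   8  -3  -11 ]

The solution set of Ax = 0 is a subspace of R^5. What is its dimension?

Row reduce to echelon form.
R3 ← R3 − (1/2)·R1: [0, -9/2, 9/2, -3/2, -9/2]
R3 ← R3 + (3/2)·R2: [0, 0, 0, 0, 0]
2 nonzero rows, so rank(A) = 2.
A has 5 columns; by rank–nullity, nullity = 5 − 2 = 3.

3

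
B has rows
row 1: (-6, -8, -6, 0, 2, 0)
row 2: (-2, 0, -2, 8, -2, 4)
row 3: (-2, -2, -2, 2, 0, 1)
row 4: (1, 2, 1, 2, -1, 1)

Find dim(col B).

2

Row reduce to echelon form.
R2 ← R2 − (1/3)·R1: [0, 8/3, 0, 8, -8/3, 4]
R3 ← R3 − (1/3)·R1: [0, 2/3, 0, 2, -2/3, 1]
R4 ← R4 + (1/6)·R1: [0, 2/3, 0, 2, -2/3, 1]
R3 ← R3 − (1/4)·R2: [0, 0, 0, 0, 0, 0]
R4 ← R4 − (1/4)·R2: [0, 0, 0, 0, 0, 0]
Echelon form has 2 nonzero rows, so rank(B) = 2.
The column space has dimension equal to the rank: 2.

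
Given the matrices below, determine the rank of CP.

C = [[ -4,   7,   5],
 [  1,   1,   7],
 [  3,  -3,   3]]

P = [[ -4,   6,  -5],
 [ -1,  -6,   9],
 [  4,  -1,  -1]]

First compute CP:
[[ 29, -71,  78],
 [ 23,  -7,  -3],
 [  3,  33, -45]]
Now row reduce the product.
R2 ← R2 − (23/29)·R1: [0, 1430/29, -1881/29]
R3 ← R3 − (3/29)·R1: [0, 1170/29, -1539/29]
R3 ← R3 − (9/11)·R2: [0, 0, 0]
2 nonzero rows, so rank(CP) = 2.

2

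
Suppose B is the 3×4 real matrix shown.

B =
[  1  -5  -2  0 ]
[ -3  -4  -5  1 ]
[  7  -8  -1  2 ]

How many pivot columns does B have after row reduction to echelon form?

3

Row reduce to echelon form.
R2 ← R2 + (3)·R1: [0, -19, -11, 1]
R3 ← R3 − (7)·R1: [0, 27, 13, 2]
R3 ← R3 + (27/19)·R2: [0, 0, -50/19, 65/19]
Echelon form has 3 nonzero rows, so rank(B) = 3.
Each nonzero row contributes one pivot column: 3 pivot columns.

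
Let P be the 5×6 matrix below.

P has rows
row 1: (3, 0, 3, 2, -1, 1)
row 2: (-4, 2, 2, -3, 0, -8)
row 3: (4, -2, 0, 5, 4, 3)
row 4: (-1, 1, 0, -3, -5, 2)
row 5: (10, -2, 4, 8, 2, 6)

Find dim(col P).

Row reduce to echelon form.
R2 ← R2 + (4/3)·R1: [0, 2, 6, -1/3, -4/3, -20/3]
R3 ← R3 − (4/3)·R1: [0, -2, -4, 7/3, 16/3, 5/3]
R4 ← R4 + (1/3)·R1: [0, 1, 1, -7/3, -16/3, 7/3]
R5 ← R5 − (10/3)·R1: [0, -2, -6, 4/3, 16/3, 8/3]
R3 ← R3 + R2: [0, 0, 2, 2, 4, -5]
R4 ← R4 − (1/2)·R2: [0, 0, -2, -13/6, -14/3, 17/3]
R5 ← R5 + R2: [0, 0, 0, 1, 4, -4]
R4 ← R4 + R3: [0, 0, 0, -1/6, -2/3, 2/3]
R5 ← R5 + (6)·R4: [0, 0, 0, 0, 0, 0]
Echelon form has 4 nonzero rows, so rank(P) = 4.
The column space has dimension equal to the rank: 4.

4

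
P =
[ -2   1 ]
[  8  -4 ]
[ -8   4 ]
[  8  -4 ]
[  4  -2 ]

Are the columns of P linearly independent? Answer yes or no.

no

Row reduce P to echelon form.
R2 ← R2 + (4)·R1: [0, 0]
R3 ← R3 − (4)·R1: [0, 0]
R4 ← R4 + (4)·R1: [0, 0]
R5 ← R5 + (2)·R1: [0, 0]
1 pivot among 2 columns.
Only 1 < 2 pivot columns, so the columns are linearly dependent.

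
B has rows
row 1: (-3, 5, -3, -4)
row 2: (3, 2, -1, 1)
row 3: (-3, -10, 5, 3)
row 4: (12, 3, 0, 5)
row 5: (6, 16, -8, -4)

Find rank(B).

Row reduce to echelon form.
R2 ← R2 + R1: [0, 7, -4, -3]
R3 ← R3 − R1: [0, -15, 8, 7]
R4 ← R4 + (4)·R1: [0, 23, -12, -11]
R5 ← R5 + (2)·R1: [0, 26, -14, -12]
R3 ← R3 + (15/7)·R2: [0, 0, -4/7, 4/7]
R4 ← R4 − (23/7)·R2: [0, 0, 8/7, -8/7]
R5 ← R5 − (26/7)·R2: [0, 0, 6/7, -6/7]
R4 ← R4 + (2)·R3: [0, 0, 0, 0]
R5 ← R5 + (3/2)·R3: [0, 0, 0, 0]
Echelon form has 3 nonzero rows, so rank(B) = 3.

3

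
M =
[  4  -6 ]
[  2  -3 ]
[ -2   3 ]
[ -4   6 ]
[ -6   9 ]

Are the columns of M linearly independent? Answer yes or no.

Row reduce M to echelon form.
R2 ← R2 − (1/2)·R1: [0, 0]
R3 ← R3 + (1/2)·R1: [0, 0]
R4 ← R4 + R1: [0, 0]
R5 ← R5 + (3/2)·R1: [0, 0]
1 pivot among 2 columns.
Only 1 < 2 pivot columns, so the columns are linearly dependent.

no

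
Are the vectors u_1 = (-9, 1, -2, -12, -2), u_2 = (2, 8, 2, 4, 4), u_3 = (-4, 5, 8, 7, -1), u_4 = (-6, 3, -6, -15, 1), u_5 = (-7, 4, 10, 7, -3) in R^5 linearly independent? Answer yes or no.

Form the matrix with these vectors as rows and row reduce.
R2 ← R2 + (2/9)·R1: [0, 74/9, 14/9, 4/3, 32/9]
R3 ← R3 − (4/9)·R1: [0, 41/9, 80/9, 37/3, -1/9]
R4 ← R4 − (2/3)·R1: [0, 7/3, -14/3, -7, 7/3]
R5 ← R5 − (7/9)·R1: [0, 29/9, 104/9, 49/3, -13/9]
R3 ← R3 − (41/74)·R2: [0, 0, 297/37, 429/37, -77/37]
R4 ← R4 − (21/74)·R2: [0, 0, -189/37, -273/37, 49/37]
R5 ← R5 − (29/74)·R2: [0, 0, 405/37, 585/37, -105/37]
R4 ← R4 + (7/11)·R3: [0, 0, 0, 0, 0]
R5 ← R5 − (15/11)·R3: [0, 0, 0, 0, 0]
3 nonzero rows, so the 5 vectors span a space of dimension 3.
Since 3 < 5, the vectors are linearly dependent.

no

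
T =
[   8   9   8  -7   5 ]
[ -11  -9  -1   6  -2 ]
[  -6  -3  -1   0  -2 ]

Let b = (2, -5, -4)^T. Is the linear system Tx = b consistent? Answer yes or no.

yes

Row reduce the augmented matrix [T | b].
R2 ← R2 + (11/8)·R1: [0, 27/8, 10, -29/8, 39/8, -9/4]
R3 ← R3 + (3/4)·R1: [0, 15/4, 5, -21/4, 7/4, -5/2]
R3 ← R3 − (10/9)·R2: [0, 0, -55/9, -11/9, -11/3, 0]
The echelon form has 3 nonzero rows, and every pivot lies in the first 5 columns, so rank(T) = rank([T|b]) = 3.
The system is consistent.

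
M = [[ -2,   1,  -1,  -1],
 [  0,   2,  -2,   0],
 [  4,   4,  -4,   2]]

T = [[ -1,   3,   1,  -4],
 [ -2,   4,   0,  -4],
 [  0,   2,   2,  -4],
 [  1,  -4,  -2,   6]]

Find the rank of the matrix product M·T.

2

First compute MT:
[[ -1,   0,  -2,   2],
 [ -4,   4,  -4,   0],
 [-10,  12,  -8,  -4]]
Now row reduce the product.
R2 ← R2 − (4)·R1: [0, 4, 4, -8]
R3 ← R3 − (10)·R1: [0, 12, 12, -24]
R3 ← R3 − (3)·R2: [0, 0, 0, 0]
2 nonzero rows, so rank(MT) = 2.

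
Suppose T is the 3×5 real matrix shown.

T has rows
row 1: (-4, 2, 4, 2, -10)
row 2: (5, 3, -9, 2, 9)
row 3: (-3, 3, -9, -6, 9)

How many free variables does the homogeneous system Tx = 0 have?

2

Row reduce to echelon form.
R2 ← R2 + (5/4)·R1: [0, 11/2, -4, 9/2, -7/2]
R3 ← R3 − (3/4)·R1: [0, 3/2, -12, -15/2, 33/2]
R3 ← R3 − (3/11)·R2: [0, 0, -120/11, -96/11, 192/11]
3 nonzero rows, so rank(T) = 3.
T has 5 columns; by rank–nullity, nullity = 5 − 3 = 2.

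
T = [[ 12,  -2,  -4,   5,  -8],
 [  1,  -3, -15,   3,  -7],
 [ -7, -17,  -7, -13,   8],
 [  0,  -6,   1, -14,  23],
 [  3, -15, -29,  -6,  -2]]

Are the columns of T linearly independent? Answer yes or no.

yes

Row reduce T to echelon form.
R2 ← R2 − (1/12)·R1: [0, -17/6, -44/3, 31/12, -19/3]
R3 ← R3 + (7/12)·R1: [0, -109/6, -28/3, -121/12, 10/3]
R5 ← R5 − (1/4)·R1: [0, -29/2, -28, -29/4, 0]
R3 ← R3 − (109/17)·R2: [0, 0, 1440/17, -453/17, 747/17]
R4 ← R4 − (36/17)·R2: [0, 0, 545/17, -331/17, 619/17]
R5 ← R5 − (87/17)·R2: [0, 0, 800/17, -348/17, 551/17]
R4 ← R4 − (109/288)·R3: [0, 0, 0, -901/96, 633/32]
R5 ← R5 − (5/9)·R3: [0, 0, 0, -17/3, 8]
R5 ← R5 − (32/53)·R4: [0, 0, 0, 0, -209/53]
5 pivots among 5 columns.
Every column is a pivot column, so the columns are linearly independent.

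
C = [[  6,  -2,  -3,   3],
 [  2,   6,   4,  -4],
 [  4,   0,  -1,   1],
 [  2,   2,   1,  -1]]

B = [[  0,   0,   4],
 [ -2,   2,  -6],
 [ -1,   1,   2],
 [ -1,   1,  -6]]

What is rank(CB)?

2

First compute CB:
[[  4,  -4,  12],
 [-12,  12,   4],
 [  0,   0,   8],
 [ -4,   4,   4]]
Now row reduce the product.
R2 ← R2 + (3)·R1: [0, 0, 40]
R4 ← R4 + R1: [0, 0, 16]
R3 ← R3 − (1/5)·R2: [0, 0, 0]
R4 ← R4 − (2/5)·R2: [0, 0, 0]
2 nonzero rows, so rank(CB) = 2.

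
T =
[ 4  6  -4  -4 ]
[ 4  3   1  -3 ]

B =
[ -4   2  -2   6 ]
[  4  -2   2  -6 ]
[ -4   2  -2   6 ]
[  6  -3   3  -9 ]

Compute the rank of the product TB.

1

First compute TB:
[[  0,   0,   0,   0],
 [-26,  13, -13,  39]]
Now row reduce the product.
Swap R1 ↔ R2
1 nonzero row, so rank(TB) = 1.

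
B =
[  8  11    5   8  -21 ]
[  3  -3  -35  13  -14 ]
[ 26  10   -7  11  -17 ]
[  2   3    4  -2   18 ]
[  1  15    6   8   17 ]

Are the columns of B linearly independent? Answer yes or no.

Row reduce B to echelon form.
R2 ← R2 − (3/8)·R1: [0, -57/8, -295/8, 10, -49/8]
R3 ← R3 − (13/4)·R1: [0, -103/4, -93/4, -15, 205/4]
R4 ← R4 − (1/4)·R1: [0, 1/4, 11/4, -4, 93/4]
R5 ← R5 − (1/8)·R1: [0, 109/8, 43/8, 7, 157/8]
R3 ← R3 − (206/57)·R2: [0, 0, 6271/57, -2915/57, 4183/57]
R4 ← R4 + (2/57)·R2: [0, 0, 83/57, -208/57, 1313/57]
R5 ← R5 + (109/57)·R2: [0, 0, -3713/57, 1489/57, 451/57]
R4 ← R4 − (83/6271)·R3: [0, 0, 0, -18639/6271, 138362/6271]
R5 ← R5 + (3713/6271)·R3: [0, 0, 0, -26068/6271, 322100/6271]
R5 ← R5 − (1372/981)·R4: [0, 0, 0, 0, 20116/981]
5 pivots among 5 columns.
Every column is a pivot column, so the columns are linearly independent.

yes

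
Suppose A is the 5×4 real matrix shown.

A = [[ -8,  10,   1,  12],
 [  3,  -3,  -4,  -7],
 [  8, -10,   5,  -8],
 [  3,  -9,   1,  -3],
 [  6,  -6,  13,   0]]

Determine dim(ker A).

Row reduce to echelon form.
R2 ← R2 + (3/8)·R1: [0, 3/4, -29/8, -5/2]
R3 ← R3 + R1: [0, 0, 6, 4]
R4 ← R4 + (3/8)·R1: [0, -21/4, 11/8, 3/2]
R5 ← R5 + (3/4)·R1: [0, 3/2, 55/4, 9]
R4 ← R4 + (7)·R2: [0, 0, -24, -16]
R5 ← R5 − (2)·R2: [0, 0, 21, 14]
R4 ← R4 + (4)·R3: [0, 0, 0, 0]
R5 ← R5 − (7/2)·R3: [0, 0, 0, 0]
3 nonzero rows, so rank(A) = 3.
A has 4 columns; by rank–nullity, nullity = 4 − 3 = 1.

1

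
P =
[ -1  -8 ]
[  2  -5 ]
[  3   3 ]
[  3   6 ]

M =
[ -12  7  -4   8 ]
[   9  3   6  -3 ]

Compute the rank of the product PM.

First compute PM:
[[-60, -31, -44,  16],
 [-69,  -1, -38,  31],
 [ -9,  30,   6,  15],
 [ 18,  39,  24,   6]]
Now row reduce the product.
R2 ← R2 − (23/20)·R1: [0, 693/20, 63/5, 63/5]
R3 ← R3 − (3/20)·R1: [0, 693/20, 63/5, 63/5]
R4 ← R4 + (3/10)·R1: [0, 297/10, 54/5, 54/5]
R3 ← R3 − R2: [0, 0, 0, 0]
R4 ← R4 − (6/7)·R2: [0, 0, 0, 0]
2 nonzero rows, so rank(PM) = 2.

2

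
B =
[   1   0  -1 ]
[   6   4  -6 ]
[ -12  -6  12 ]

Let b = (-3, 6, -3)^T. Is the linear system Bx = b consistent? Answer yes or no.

no

Row reduce the augmented matrix [B | b].
R2 ← R2 − (6)·R1: [0, 4, 0, 24]
R3 ← R3 + (12)·R1: [0, -6, 0, -39]
R3 ← R3 + (3/2)·R2: [0, 0, 0, -3]
The echelon form has 3 nonzero rows; the last pivot sits in the augmented column, so rank(B) = 2 but rank([B|b]) = 3.
Since the ranks differ, the system is inconsistent.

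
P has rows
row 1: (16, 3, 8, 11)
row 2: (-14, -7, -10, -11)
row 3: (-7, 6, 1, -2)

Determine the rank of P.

Row reduce to echelon form.
R2 ← R2 + (7/8)·R1: [0, -35/8, -3, -11/8]
R3 ← R3 + (7/16)·R1: [0, 117/16, 9/2, 45/16]
R3 ← R3 + (117/70)·R2: [0, 0, -18/35, 18/35]
Echelon form has 3 nonzero rows, so rank(P) = 3.

3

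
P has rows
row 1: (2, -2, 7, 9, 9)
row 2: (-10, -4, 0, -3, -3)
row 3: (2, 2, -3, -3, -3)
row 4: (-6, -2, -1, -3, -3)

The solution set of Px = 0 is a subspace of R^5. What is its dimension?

3

Row reduce to echelon form.
R2 ← R2 + (5)·R1: [0, -14, 35, 42, 42]
R3 ← R3 − R1: [0, 4, -10, -12, -12]
R4 ← R4 + (3)·R1: [0, -8, 20, 24, 24]
R3 ← R3 + (2/7)·R2: [0, 0, 0, 0, 0]
R4 ← R4 − (4/7)·R2: [0, 0, 0, 0, 0]
2 nonzero rows, so rank(P) = 2.
P has 5 columns; by rank–nullity, nullity = 5 − 2 = 3.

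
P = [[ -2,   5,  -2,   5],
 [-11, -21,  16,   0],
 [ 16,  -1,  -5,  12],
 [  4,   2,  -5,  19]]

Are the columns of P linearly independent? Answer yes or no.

yes

Row reduce P to echelon form.
R2 ← R2 − (11/2)·R1: [0, -97/2, 27, -55/2]
R3 ← R3 + (8)·R1: [0, 39, -21, 52]
R4 ← R4 + (2)·R1: [0, 12, -9, 29]
R3 ← R3 + (78/97)·R2: [0, 0, 69/97, 2899/97]
R4 ← R4 + (24/97)·R2: [0, 0, -225/97, 2153/97]
R4 ← R4 + (75/23)·R3: [0, 0, 0, 2752/23]
4 pivots among 4 columns.
Every column is a pivot column, so the columns are linearly independent.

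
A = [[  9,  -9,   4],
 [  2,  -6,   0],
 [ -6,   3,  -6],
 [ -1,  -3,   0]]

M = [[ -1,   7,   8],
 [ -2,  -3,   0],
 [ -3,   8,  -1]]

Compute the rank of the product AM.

3

First compute AM:
[[ -3, 122,  68],
 [ 10,  32,  16],
 [ 18, -99, -42],
 [  7,   2,  -8]]
Now row reduce the product.
R2 ← R2 + (10/3)·R1: [0, 1316/3, 728/3]
R3 ← R3 + (6)·R1: [0, 633, 366]
R4 ← R4 + (7/3)·R1: [0, 860/3, 452/3]
R3 ← R3 − (1899/1316)·R2: [0, 0, 744/47]
R4 ← R4 − (215/329)·R2: [0, 0, -372/47]
R4 ← R4 + (1/2)·R3: [0, 0, 0]
3 nonzero rows, so rank(AM) = 3.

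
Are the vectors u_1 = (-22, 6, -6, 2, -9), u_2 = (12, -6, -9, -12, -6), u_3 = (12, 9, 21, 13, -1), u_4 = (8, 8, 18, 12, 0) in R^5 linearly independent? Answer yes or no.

no

Form the matrix with these vectors as rows and row reduce.
R2 ← R2 + (6/11)·R1: [0, -30/11, -135/11, -120/11, -120/11]
R3 ← R3 + (6/11)·R1: [0, 135/11, 195/11, 155/11, -65/11]
R4 ← R4 + (4/11)·R1: [0, 112/11, 174/11, 140/11, -36/11]
R3 ← R3 + (9/2)·R2: [0, 0, -75/2, -35, -55]
R4 ← R4 + (56/15)·R2: [0, 0, -30, -28, -44]
R4 ← R4 − (4/5)·R3: [0, 0, 0, 0, 0]
3 nonzero rows, so the 4 vectors span a space of dimension 3.
Since 3 < 4, the vectors are linearly dependent.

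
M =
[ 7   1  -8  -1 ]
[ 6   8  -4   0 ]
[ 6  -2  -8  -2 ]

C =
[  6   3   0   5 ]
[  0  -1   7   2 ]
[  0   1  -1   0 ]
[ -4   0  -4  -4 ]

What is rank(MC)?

First compute MC:
[[ 46,  12,  19,  41],
 [ 36,   6,  60,  46],
 [ 44,  12,   2,  34]]
Now row reduce the product.
R2 ← R2 − (18/23)·R1: [0, -78/23, 1038/23, 320/23]
R3 ← R3 − (22/23)·R1: [0, 12/23, -372/23, -120/23]
R3 ← R3 + (2/13)·R2: [0, 0, -120/13, -40/13]
3 nonzero rows, so rank(MC) = 3.

3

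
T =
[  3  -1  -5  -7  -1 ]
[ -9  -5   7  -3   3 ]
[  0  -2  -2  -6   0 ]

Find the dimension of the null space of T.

Row reduce to echelon form.
R2 ← R2 + (3)·R1: [0, -8, -8, -24, 0]
R3 ← R3 − (1/4)·R2: [0, 0, 0, 0, 0]
2 nonzero rows, so rank(T) = 2.
T has 5 columns; by rank–nullity, nullity = 5 − 2 = 3.

3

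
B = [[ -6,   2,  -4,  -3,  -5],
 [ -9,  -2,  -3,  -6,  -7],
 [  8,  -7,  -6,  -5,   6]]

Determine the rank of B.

3

Row reduce to echelon form.
R2 ← R2 − (3/2)·R1: [0, -5, 3, -3/2, 1/2]
R3 ← R3 + (4/3)·R1: [0, -13/3, -34/3, -9, -2/3]
R3 ← R3 − (13/15)·R2: [0, 0, -209/15, -77/10, -11/10]
Echelon form has 3 nonzero rows, so rank(B) = 3.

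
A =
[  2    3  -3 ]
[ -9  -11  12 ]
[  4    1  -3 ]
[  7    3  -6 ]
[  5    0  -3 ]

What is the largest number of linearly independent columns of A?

Row reduce to echelon form.
R2 ← R2 + (9/2)·R1: [0, 5/2, -3/2]
R3 ← R3 − (2)·R1: [0, -5, 3]
R4 ← R4 − (7/2)·R1: [0, -15/2, 9/2]
R5 ← R5 − (5/2)·R1: [0, -15/2, 9/2]
R3 ← R3 + (2)·R2: [0, 0, 0]
R4 ← R4 + (3)·R2: [0, 0, 0]
R5 ← R5 + (3)·R2: [0, 0, 0]
Echelon form has 2 nonzero rows, so rank(A) = 2.
The rank gives the maximum number of linearly independent columns: 2.

2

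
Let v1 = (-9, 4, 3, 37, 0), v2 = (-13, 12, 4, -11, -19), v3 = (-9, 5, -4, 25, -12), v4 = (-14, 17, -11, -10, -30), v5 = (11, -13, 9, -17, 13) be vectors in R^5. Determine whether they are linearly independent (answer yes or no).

Form the matrix with these vectors as rows and row reduce.
R2 ← R2 − (13/9)·R1: [0, 56/9, -1/3, -580/9, -19]
R3 ← R3 − R1: [0, 1, -7, -12, -12]
R4 ← R4 − (14/9)·R1: [0, 97/9, -47/3, -608/9, -30]
R5 ← R5 + (11/9)·R1: [0, -73/9, 38/3, 254/9, 13]
R3 ← R3 − (9/56)·R2: [0, 0, -389/56, -23/14, -501/56]
R4 ← R4 − (97/56)·R2: [0, 0, -845/56, 617/14, 163/56]
R5 ← R5 + (73/56)·R2: [0, 0, 685/56, -781/14, -659/56]
R4 ← R4 − (845/389)·R3: [0, 0, 0, 18532/389, 8692/389]
R5 ← R5 + (685/389)·R3: [0, 0, 0, -22826/389, -10706/389]
R5 ← R5 + (101/82)·R4: [0, 0, 0, 0, 0]
4 nonzero rows, so the 5 vectors span a space of dimension 4.
Since 4 < 5, the vectors are linearly dependent.

no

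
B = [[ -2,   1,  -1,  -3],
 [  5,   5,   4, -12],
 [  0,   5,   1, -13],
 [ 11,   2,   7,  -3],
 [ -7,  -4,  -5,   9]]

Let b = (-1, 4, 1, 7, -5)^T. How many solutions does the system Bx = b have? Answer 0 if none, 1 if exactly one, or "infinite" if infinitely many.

infinite

Row reduce the augmented matrix [B | b].
R2 ← R2 + (5/2)·R1: [0, 15/2, 3/2, -39/2, 3/2]
R4 ← R4 + (11/2)·R1: [0, 15/2, 3/2, -39/2, 3/2]
R5 ← R5 − (7/2)·R1: [0, -15/2, -3/2, 39/2, -3/2]
R3 ← R3 − (2/3)·R2: [0, 0, 0, 0, 0]
R4 ← R4 − R2: [0, 0, 0, 0, 0]
R5 ← R5 + R2: [0, 0, 0, 0, 0]
The echelon form has 2 nonzero rows, and every pivot lies in the first 4 columns, so rank(B) = rank([B|b]) = 2.
The system is consistent.
rank = 2 < 4 unknowns, so there are infinitely many solutions.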